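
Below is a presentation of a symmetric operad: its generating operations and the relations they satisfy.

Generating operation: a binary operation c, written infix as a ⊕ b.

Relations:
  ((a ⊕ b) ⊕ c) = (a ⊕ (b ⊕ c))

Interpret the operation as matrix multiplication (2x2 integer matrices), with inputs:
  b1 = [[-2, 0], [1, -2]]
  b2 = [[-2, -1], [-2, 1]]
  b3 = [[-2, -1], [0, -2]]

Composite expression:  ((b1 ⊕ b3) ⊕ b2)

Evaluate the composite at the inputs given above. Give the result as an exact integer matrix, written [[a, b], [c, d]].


[[-12, -2], [-2, 5]]


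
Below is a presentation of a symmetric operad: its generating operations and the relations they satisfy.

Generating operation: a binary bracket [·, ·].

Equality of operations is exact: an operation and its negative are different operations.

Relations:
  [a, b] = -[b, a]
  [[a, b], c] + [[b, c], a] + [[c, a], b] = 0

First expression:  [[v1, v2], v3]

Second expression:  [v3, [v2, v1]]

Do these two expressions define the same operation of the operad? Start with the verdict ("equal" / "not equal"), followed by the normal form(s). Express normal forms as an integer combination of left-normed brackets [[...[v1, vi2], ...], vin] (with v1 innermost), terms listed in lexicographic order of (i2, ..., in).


equal; the common form is [[v1, v2], v3]

The first expression reduces to [[v1, v2], v3]
The second expression reduces to [[v1, v2], v3]
Same normal form: equal.


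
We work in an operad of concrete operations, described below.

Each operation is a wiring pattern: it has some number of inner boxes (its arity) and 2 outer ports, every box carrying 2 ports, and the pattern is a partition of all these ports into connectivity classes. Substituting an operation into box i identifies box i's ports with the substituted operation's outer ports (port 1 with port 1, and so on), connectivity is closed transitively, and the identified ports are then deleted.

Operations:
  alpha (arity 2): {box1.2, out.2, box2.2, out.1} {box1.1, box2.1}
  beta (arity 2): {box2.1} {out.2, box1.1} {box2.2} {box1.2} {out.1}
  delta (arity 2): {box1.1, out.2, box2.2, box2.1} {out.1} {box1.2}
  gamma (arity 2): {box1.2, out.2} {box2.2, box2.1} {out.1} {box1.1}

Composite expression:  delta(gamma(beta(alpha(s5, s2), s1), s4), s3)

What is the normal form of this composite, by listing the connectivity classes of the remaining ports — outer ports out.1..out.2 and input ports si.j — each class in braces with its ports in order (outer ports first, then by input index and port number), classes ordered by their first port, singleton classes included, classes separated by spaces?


{out.1} {out.2, s3.1, s3.2} {s1.1} {s1.2} {s2.1, s5.1} {s2.2, s5.2} {s4.1, s4.2}


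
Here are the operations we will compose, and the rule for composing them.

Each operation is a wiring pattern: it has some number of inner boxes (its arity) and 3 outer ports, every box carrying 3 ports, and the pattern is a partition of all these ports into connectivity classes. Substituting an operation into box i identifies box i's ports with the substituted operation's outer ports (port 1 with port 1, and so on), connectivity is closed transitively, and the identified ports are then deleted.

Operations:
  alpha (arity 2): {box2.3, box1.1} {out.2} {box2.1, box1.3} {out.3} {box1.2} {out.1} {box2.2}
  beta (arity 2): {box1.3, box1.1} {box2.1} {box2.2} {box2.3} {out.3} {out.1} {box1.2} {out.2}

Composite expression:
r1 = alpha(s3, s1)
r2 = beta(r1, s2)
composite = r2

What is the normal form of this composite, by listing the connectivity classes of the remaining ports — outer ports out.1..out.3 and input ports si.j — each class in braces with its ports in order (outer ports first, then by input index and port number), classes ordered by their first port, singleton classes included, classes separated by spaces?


{out.1} {out.2} {out.3} {s1.1, s3.3} {s1.2} {s1.3, s3.1} {s2.1} {s2.2} {s2.3} {s3.2}

Substituting into beta glues patterns; closure does the rest.
the subtree at alpha composes to {out.1} {out.2} {out.3} {s1.1, s3.3} {s1.2} {s1.3, s3.1} {s3.2} on (s3, s1); out.j = own outer ports
the subtree at beta composes to {out.1} {out.2} {out.3} {s1.1, s3.3} {s1.2} {s1.3, s3.1} {s2.1} {s2.2} {s2.3} {s3.2} on (s3, s1, s2); out.j = own outer ports


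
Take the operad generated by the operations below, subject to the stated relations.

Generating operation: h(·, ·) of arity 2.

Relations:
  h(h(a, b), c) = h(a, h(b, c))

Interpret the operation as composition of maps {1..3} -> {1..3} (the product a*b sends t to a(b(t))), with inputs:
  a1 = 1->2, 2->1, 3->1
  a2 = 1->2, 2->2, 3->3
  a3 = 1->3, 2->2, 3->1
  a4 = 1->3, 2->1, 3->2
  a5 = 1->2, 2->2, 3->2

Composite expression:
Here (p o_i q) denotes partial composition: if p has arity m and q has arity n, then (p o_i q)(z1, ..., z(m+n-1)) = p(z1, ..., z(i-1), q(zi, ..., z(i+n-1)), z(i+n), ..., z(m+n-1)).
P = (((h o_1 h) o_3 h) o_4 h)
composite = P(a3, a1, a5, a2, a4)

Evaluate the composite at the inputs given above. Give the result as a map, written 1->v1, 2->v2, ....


1->3, 2->3, 3->3

h(a3, a1) = 1->2, 2->3, 3->3
h(a2, a4) = 1->3, 2->2, 3->2
h(a5, h(a2, a4)) = 1->2, 2->2, 3->2
h(h(a3, a1), h(a5, h(a2, a4))) = 1->3, 2->3, 3->3


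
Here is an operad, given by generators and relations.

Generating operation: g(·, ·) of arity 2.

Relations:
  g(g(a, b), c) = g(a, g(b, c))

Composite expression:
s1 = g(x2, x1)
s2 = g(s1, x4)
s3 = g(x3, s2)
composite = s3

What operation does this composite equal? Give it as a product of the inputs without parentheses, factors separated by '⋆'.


x3 ⋆ x2 ⋆ x1 ⋆ x4

Under associativity of g, the answer is the x's in reading order.
g(x2, x1) spells out as x2 ⋆ x1
g(g(x2, x1), x4) spells out as x2 ⋆ x1 ⋆ x4
g(x3, g(g(x2, x1), x4)) spells out as x3 ⋆ x2 ⋆ x1 ⋆ x4


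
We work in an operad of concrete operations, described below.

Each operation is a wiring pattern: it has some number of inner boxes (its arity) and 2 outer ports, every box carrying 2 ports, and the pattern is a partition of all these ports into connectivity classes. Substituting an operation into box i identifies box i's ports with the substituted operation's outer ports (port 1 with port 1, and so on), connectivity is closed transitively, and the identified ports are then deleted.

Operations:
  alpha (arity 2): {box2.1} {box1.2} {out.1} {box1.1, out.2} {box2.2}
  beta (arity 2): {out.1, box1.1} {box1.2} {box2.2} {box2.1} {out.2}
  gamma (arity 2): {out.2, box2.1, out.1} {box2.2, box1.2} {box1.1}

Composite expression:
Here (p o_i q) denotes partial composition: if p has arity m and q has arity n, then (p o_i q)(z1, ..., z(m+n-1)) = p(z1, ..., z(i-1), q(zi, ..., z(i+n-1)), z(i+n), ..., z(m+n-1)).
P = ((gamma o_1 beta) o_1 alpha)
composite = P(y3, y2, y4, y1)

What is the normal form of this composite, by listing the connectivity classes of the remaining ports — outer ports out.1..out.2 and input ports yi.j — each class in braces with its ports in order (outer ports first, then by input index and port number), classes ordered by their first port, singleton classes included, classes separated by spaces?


Treat the ports identified at gamma as solder joints: merge, then drop.
stage alpha: inputs (y3, y2), connectivity {out.1} {out.2, y3.1} {y2.1} {y2.2} {y3.2}, out.j its boundary
stage beta: inputs (y3, y2, y4), connectivity {out.1} {out.2} {y2.1} {y2.2} {y3.1} {y3.2} {y4.1} {y4.2}, out.j its boundary
stage gamma: inputs (y3, y2, y4, y1), connectivity {out.1, out.2, y1.1} {y1.2} {y2.1} {y2.2} {y3.1} {y3.2} {y4.1} {y4.2}, out.j its boundary

{out.1, out.2, y1.1} {y1.2} {y2.1} {y2.2} {y3.1} {y3.2} {y4.1} {y4.2}


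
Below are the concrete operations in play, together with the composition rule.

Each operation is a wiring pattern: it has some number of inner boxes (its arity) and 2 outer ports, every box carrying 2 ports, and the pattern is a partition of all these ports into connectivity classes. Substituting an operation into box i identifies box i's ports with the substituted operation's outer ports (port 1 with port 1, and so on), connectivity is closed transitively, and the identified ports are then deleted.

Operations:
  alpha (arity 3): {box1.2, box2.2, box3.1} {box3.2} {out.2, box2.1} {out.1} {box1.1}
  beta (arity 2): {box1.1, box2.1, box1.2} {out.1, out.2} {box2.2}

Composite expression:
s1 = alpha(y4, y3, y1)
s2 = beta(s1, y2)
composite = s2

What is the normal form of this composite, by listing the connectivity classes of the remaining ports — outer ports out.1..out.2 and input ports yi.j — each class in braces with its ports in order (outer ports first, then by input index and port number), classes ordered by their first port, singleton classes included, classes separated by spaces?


{out.1, out.2} {y1.1, y3.2, y4.2} {y1.2} {y2.1, y3.1} {y2.2} {y4.1}

Substituting into beta glues patterns; closure does the rest.
composing alpha on (y4, y3, y1), with out.j its own outer ports: {out.1} {out.2, y3.1} {y1.1, y3.2, y4.2} {y1.2} {y4.1}
composing beta on (y4, y3, y1, y2), with out.j its own outer ports: {out.1, out.2} {y1.1, y3.2, y4.2} {y1.2} {y2.1, y3.1} {y2.2} {y4.1}


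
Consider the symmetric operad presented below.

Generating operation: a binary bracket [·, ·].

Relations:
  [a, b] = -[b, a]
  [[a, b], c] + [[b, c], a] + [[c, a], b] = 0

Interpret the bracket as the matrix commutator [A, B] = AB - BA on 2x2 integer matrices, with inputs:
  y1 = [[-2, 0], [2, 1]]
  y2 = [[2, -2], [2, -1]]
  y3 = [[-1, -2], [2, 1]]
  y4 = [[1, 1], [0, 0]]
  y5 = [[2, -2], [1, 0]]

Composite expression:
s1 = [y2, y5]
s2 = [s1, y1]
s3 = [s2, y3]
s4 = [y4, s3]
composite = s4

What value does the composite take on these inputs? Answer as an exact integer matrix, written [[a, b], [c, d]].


[[38, 72], [-38, -38]]


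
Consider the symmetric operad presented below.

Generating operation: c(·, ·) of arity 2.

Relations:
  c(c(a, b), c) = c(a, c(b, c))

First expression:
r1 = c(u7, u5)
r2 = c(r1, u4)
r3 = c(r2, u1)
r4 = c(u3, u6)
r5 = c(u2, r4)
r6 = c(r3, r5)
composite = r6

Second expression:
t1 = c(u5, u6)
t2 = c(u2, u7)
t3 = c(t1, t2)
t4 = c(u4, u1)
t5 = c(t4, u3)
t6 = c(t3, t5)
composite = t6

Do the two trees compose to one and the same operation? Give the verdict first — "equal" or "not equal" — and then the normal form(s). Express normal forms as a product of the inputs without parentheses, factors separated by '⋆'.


not equal: they reduce to u7 ⋆ u5 ⋆ u4 ⋆ u1 ⋆ u2 ⋆ u3 ⋆ u6 and u5 ⋆ u6 ⋆ u2 ⋆ u7 ⋆ u4 ⋆ u1 ⋆ u3


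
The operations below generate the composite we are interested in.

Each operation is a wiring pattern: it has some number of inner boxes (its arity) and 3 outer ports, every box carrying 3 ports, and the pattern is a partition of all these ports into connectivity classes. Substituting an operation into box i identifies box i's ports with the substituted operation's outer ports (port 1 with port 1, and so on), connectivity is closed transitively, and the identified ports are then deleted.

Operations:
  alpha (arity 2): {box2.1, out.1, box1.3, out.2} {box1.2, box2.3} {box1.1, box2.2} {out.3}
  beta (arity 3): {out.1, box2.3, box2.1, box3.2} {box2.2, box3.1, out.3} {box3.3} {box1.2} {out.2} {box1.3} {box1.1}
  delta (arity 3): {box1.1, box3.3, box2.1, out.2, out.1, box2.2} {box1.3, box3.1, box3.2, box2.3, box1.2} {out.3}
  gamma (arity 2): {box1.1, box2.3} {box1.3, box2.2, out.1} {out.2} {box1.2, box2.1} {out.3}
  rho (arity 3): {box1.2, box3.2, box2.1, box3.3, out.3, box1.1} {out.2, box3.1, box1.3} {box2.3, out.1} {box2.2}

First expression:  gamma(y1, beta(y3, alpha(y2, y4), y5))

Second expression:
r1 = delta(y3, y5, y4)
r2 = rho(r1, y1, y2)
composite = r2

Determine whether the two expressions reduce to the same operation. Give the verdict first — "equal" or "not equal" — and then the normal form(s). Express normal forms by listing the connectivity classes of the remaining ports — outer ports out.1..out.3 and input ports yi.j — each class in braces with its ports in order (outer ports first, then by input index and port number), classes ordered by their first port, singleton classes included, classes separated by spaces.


Normal form of the first expression: {out.1, y1.3} {out.2} {out.3} {y1.1, y1.2, y2.3, y4.1, y5.1, y5.2} {y2.1, y4.2} {y2.2, y4.3} {y3.1} {y3.2} {y3.3} {y5.3}
Normal form of the second expression: {out.1, y1.3} {out.2, y2.1} {out.3, y1.1, y2.2, y2.3, y3.1, y4.3, y5.1, y5.2} {y1.2} {y3.2, y3.3, y4.1, y4.2, y5.3}
The forms do not match — not equal.

not equal; first: {out.1, y1.3} {out.2} {out.3} {y1.1, y1.2, y2.3, y4.1, y5.1, y5.2} {y2.1, y4.2} {y2.2, y4.3} {y3.1} {y3.2} {y3.3} {y5.3}; second: {out.1, y1.3} {out.2, y2.1} {out.3, y1.1, y2.2, y2.3, y3.1, y4.3, y5.1, y5.2} {y1.2} {y3.2, y3.3, y4.1, y4.2, y5.3}


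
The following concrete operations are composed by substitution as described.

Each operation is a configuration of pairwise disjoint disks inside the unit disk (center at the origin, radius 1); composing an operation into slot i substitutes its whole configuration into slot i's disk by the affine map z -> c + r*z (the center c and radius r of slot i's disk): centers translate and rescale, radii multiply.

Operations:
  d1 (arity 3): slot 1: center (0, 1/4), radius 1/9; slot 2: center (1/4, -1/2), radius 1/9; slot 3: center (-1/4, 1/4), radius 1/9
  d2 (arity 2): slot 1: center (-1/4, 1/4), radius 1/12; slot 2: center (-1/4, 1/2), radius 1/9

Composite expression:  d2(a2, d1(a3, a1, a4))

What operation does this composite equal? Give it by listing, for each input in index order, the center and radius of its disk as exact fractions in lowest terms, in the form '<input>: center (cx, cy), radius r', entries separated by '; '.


a1: center (-2/9, 4/9), radius 1/81; a2: center (-1/4, 1/4), radius 1/12; a3: center (-1/4, 19/36), radius 1/81; a4: center (-5/18, 19/36), radius 1/81

Affine substitution under d2: radii multiply and a-centers shift.
input a2: applying the 1 nested substitution gives center (-1/4, 1/4), radius 1/12
input a3: applying the 2 nested substitutions gives center (-1/4, 19/36), radius 1/81
input a1: applying the 2 nested substitutions gives center (-2/9, 4/9), radius 1/81
input a4: applying the 2 nested substitutions gives center (-5/18, 19/36), radius 1/81


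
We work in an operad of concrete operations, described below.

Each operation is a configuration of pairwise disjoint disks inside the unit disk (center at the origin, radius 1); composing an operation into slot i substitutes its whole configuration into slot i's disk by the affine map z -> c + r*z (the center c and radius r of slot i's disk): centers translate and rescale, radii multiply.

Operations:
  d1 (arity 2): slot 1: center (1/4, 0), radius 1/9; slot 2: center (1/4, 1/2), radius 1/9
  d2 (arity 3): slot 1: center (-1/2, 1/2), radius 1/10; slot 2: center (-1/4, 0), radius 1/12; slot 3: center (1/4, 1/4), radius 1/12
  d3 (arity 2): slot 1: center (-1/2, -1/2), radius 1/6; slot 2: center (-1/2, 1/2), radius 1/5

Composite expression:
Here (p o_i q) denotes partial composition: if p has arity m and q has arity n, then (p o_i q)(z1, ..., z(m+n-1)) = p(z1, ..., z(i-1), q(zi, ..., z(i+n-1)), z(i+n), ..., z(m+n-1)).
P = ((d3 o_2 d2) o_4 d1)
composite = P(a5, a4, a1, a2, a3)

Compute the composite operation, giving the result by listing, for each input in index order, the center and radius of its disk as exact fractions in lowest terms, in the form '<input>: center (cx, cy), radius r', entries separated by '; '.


a1: center (-11/20, 1/2), radius 1/60; a2: center (-107/240, 11/20), radius 1/540; a3: center (-107/240, 67/120), radius 1/540; a4: center (-3/5, 3/5), radius 1/50; a5: center (-1/2, -1/2), radius 1/6

Each a-disk chains the slot maps above it in d3; radii multiply.
input a5: applying the 1 nested substitution gives center (-1/2, -1/2), radius 1/6
input a4: applying the 2 nested substitutions gives center (-3/5, 3/5), radius 1/50
input a1: applying the 2 nested substitutions gives center (-11/20, 1/2), radius 1/60
input a2: applying the 3 nested substitutions gives center (-107/240, 11/20), radius 1/540
input a3: applying the 3 nested substitutions gives center (-107/240, 67/120), radius 1/540


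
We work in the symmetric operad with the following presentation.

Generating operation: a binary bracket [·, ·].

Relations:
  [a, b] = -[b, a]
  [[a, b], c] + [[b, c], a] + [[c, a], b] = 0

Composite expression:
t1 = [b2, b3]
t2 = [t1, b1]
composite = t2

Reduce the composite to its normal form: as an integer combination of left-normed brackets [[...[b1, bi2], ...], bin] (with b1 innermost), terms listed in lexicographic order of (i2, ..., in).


A multilinear Lie element is pinned by b1-initial words (b1 innermost).
Composite bracket: [[b2, b3], b1]
Expanding via [a, b] = ab - ba: 4 signed words (2^2 = 4).
Keep just the words that open with b1:
  from b1b2b3, sign -1: term -[[b1, b2], b3]
  from b1b3b2, sign +1: term +[[b1, b3], b2]

-[[b1, b2], b3] + [[b1, b3], b2]


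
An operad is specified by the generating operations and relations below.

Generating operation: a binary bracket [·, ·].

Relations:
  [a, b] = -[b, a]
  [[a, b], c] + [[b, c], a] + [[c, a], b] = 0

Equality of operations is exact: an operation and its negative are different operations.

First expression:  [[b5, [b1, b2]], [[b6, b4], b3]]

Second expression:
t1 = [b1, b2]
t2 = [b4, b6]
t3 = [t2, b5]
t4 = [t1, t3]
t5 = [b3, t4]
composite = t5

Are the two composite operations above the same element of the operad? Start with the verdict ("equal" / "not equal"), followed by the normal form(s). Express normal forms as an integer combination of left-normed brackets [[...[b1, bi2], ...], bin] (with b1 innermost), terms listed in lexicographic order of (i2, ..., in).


not equal — first -[[[[[b1, b2], b5], b3], b4], b6] + [[[[[b1, b2], b5], b3], b6], b4] + [[[[[b1, b2], b5], b4], b6], b3] - [[[[[b1, b2], b5], b6], b4], b3], second -[[[[[b1, b2], b4], b6], b5], b3] + [[[[[b1, b2], b5], b4], b6], b3] - [[[[[b1, b2], b5], b6], b4], b3] + [[[[[b1, b2], b6], b4], b5], b3]


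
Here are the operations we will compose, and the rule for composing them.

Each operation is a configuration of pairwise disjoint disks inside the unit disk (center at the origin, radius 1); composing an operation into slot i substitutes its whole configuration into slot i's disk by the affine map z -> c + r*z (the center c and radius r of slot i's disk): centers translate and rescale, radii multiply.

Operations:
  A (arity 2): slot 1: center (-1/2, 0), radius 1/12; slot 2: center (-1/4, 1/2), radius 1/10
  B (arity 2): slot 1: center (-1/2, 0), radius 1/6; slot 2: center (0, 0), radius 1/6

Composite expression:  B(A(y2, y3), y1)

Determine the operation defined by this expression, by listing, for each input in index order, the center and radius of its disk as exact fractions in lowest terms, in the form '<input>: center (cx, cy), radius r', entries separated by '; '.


y1: center (0, 0), radius 1/6; y2: center (-7/12, 0), radius 1/72; y3: center (-13/24, 1/12), radius 1/60

Only the slot chain above each y matters under B; compose those maps.
input y2: applying the 2 nested substitutions gives center (-7/12, 0), radius 1/72
input y3: applying the 2 nested substitutions gives center (-13/24, 1/12), radius 1/60
input y1: applying the 1 nested substitution gives center (0, 0), radius 1/6


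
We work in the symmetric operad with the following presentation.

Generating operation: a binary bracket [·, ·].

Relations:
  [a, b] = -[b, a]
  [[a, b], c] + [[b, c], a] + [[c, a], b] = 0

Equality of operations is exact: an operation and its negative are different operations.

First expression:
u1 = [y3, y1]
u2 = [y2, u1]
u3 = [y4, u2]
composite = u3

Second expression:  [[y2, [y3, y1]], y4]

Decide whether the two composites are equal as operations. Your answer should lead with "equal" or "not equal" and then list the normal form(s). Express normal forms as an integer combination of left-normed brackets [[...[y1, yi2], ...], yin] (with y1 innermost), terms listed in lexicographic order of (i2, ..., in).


not equal — first -[[[y1, y3], y2], y4], second [[[y1, y3], y2], y4]

The first expression reduces to -[[[y1, y3], y2], y4]
The second expression reduces to [[[y1, y3], y2], y4]
The normal forms differ: not equal.


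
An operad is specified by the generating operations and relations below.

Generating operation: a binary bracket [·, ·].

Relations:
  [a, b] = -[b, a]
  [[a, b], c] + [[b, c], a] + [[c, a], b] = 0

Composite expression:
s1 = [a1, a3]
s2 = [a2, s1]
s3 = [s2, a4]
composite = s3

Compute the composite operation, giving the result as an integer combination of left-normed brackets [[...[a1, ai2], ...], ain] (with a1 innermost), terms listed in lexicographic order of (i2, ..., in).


-[[[a1, a3], a2], a4]

Left-normed coefficients sit on the a1-initial expansion words.
Composite bracket: [[a2, [a1, a3]], a4]
Under [a, b] = ab - ba we get 8 signed associative words (2^3 = 8).
Coefficients come from the a1-initial words:
  from a1a3a2a4, sign -1: term -[[[a1, a3], a2], a4]


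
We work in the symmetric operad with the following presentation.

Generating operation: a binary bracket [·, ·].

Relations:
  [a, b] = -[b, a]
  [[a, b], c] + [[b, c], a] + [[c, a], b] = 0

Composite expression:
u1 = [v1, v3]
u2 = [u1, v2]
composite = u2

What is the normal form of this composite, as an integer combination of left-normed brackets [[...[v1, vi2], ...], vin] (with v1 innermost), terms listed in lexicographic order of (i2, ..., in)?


Left-normed coefficients sit on the v1-initial expansion words.
Composite bracket: [[v1, v3], v2]
Under [a, b] = ab - ba we get 4 signed associative words (2^2 = 4).
Coefficients come from the v1-initial words:
  v1v3v2 (sign +1) contributes +[[v1, v3], v2]

[[v1, v3], v2]


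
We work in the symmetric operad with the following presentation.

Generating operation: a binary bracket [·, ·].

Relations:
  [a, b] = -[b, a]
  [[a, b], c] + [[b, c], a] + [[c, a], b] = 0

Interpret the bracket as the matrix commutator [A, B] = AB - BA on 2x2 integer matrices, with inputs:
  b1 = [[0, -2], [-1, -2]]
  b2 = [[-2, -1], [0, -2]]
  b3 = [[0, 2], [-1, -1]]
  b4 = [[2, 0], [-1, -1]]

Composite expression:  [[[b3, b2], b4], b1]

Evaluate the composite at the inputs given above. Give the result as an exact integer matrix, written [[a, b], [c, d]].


[[-7, -10], [-2, 7]]

[b3, b2] = [[-1, -1], [0, 1]]
[[b3, b2], b4] = [[1, 3], [-2, -1]]
[[[b3, b2], b4], b1] = [[-7, -10], [-2, 7]]


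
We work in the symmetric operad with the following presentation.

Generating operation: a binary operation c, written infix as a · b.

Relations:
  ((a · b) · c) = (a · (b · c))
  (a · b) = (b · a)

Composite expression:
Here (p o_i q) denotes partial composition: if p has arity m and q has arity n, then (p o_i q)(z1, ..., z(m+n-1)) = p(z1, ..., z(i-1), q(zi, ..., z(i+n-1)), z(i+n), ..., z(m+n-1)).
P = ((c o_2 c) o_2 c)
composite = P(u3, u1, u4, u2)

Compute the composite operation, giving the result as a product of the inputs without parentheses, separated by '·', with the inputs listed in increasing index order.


u1 · u2 · u3 · u4

Key point: c commutes, so take the u-inputs in any fixed order.
(u1 · u4) unparenthesizes to u1 · u4
((u1 · u4) · u2) unparenthesizes to u1 · u4 · u2
(u3 · ((u1 · u4) · u2)) unparenthesizes to u3 · u1 · u4 · u2
sorting the factors by input index: u1 · u2 · u3 · u4


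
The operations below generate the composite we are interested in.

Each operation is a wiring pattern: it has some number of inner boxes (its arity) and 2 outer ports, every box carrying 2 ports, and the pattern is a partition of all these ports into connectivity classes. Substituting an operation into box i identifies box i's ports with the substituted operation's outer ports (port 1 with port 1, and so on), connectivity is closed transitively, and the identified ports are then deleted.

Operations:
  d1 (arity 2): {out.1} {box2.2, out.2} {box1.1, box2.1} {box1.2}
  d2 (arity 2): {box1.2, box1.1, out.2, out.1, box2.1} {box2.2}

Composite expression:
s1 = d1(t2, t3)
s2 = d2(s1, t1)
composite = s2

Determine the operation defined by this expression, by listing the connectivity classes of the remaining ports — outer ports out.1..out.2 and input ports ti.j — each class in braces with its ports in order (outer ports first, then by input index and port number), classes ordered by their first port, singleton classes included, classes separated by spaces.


After gluing at d2, chains via deleted ports link the t-ports.
through d1, on inputs (t2, t3): {out.1} {out.2, t3.2} {t2.1, t3.1} {t2.2} (out.j = stage outer ports)
through d2, on inputs (t2, t3, t1): {out.1, out.2, t1.1, t3.2} {t1.2} {t2.1, t3.1} {t2.2} (out.j = stage outer ports)

{out.1, out.2, t1.1, t3.2} {t1.2} {t2.1, t3.1} {t2.2}


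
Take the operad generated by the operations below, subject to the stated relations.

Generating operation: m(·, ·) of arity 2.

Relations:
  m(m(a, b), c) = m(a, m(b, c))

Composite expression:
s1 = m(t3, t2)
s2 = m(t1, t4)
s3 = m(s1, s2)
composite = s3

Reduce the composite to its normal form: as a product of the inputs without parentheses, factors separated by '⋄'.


Associativity of m dissolves the nesting; only the t-input order survives.
m(t3, t2) spells out as t3 ⋄ t2
m(t1, t4) spells out as t1 ⋄ t4
m(m(t3, t2), m(t1, t4)) spells out as t3 ⋄ t2 ⋄ t1 ⋄ t4

t3 ⋄ t2 ⋄ t1 ⋄ t4


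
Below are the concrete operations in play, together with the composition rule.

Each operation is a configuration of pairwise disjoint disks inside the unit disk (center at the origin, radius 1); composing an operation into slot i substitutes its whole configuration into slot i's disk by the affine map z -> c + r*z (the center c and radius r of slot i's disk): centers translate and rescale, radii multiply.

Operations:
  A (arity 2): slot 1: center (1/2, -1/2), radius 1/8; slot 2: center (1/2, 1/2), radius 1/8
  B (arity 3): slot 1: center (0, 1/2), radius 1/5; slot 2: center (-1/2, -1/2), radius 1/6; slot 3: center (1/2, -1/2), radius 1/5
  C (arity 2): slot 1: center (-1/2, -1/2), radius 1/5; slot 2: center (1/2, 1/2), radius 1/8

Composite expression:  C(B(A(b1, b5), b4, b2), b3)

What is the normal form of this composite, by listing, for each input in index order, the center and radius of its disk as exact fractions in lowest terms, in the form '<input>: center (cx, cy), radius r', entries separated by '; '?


b1: center (-12/25, -21/50), radius 1/200; b2: center (-2/5, -3/5), radius 1/25; b3: center (1/2, 1/2), radius 1/8; b4: center (-3/5, -3/5), radius 1/30; b5: center (-12/25, -19/50), radius 1/200


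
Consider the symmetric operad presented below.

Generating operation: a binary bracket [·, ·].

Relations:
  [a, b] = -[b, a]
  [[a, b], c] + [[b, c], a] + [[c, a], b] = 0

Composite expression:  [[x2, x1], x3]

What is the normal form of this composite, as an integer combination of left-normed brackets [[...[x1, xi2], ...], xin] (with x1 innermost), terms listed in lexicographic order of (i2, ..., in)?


-[[x1, x2], x3]

A multilinear Lie element is pinned by x1-initial words (x1 innermost).
Composite bracket: [[x2, x1], x3]
Full expansion: 4 signed words from ab - ba (2^2 = 4).
The x1-initial words carry the normal form:
  word x1x2x3 has sign -1, contributing -[[x1, x2], x3]


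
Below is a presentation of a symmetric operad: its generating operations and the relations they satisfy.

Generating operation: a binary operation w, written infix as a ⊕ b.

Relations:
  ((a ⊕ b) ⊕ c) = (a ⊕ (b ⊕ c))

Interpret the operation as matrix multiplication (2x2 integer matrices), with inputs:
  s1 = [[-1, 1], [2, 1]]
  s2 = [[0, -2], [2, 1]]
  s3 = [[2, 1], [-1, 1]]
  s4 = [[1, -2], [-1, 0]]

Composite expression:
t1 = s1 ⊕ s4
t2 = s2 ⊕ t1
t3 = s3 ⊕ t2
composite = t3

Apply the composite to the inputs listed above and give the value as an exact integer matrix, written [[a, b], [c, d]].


[[-7, 16], [-1, -8]]

(s1 ⊕ s4) = [[-2, 2], [1, -4]]
(s2 ⊕ (s1 ⊕ s4)) = [[-2, 8], [-3, 0]]
(s3 ⊕ (s2 ⊕ (s1 ⊕ s4))) = [[-7, 16], [-1, -8]]


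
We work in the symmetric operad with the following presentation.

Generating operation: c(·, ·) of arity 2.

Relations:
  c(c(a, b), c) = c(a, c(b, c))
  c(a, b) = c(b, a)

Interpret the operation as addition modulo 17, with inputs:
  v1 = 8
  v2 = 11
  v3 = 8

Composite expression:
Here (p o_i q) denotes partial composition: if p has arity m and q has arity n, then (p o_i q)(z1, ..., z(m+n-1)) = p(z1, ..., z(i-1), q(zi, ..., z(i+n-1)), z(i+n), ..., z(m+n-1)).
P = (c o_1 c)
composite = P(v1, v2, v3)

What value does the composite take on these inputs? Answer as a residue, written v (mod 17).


10 (mod 17)

c(v1, v2) = 2
c(c(v1, v2), v3) = 10


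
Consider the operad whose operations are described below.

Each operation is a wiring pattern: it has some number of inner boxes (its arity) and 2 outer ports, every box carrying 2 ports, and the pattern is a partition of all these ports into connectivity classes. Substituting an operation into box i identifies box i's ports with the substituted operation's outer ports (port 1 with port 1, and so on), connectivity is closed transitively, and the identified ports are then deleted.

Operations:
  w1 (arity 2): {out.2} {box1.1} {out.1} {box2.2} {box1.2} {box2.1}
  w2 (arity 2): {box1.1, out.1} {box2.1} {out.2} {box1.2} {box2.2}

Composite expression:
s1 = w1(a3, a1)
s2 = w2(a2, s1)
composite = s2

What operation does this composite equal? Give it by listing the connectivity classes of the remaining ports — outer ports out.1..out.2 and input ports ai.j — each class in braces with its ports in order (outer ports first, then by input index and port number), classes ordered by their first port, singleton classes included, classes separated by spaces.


Substituting into w2 glues patterns; closure does the rest.
through w1, on inputs (a3, a1): {out.1} {out.2} {a1.1} {a1.2} {a3.1} {a3.2} (out.j = stage outer ports)
through w2, on inputs (a2, a3, a1): {out.1, a2.1} {out.2} {a1.1} {a1.2} {a2.2} {a3.1} {a3.2} (out.j = stage outer ports)

{out.1, a2.1} {out.2} {a1.1} {a1.2} {a2.2} {a3.1} {a3.2}


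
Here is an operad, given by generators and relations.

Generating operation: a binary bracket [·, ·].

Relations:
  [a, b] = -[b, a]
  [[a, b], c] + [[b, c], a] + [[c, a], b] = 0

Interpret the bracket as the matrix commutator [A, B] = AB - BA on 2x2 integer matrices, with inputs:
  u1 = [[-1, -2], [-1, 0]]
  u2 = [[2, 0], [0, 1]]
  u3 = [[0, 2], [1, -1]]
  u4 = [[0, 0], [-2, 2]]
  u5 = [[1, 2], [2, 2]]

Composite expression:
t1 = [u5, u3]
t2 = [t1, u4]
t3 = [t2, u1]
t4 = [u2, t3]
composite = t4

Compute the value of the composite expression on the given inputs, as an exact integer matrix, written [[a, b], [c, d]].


[[0, -40], [-30, 0]]

[u5, u3] = [[-2, -4], [3, 2]]
[[u5, u3], u4] = [[8, -8], [-14, -8]]
[[[u5, u3], u4], u1] = [[-20, -40], [30, 20]]
[u2, [[[u5, u3], u4], u1]] = [[0, -40], [-30, 0]]


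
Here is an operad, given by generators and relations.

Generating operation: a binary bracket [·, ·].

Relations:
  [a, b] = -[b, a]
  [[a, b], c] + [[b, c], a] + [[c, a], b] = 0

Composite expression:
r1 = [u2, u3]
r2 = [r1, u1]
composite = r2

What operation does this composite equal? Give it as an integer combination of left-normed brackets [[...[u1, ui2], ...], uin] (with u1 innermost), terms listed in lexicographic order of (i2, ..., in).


-[[u1, u2], u3] + [[u1, u3], u2]

Skip Jacobi rewriting: expand, keep u1-initial words, read off terms.
Composite bracket: [[u2, u3], u1]
Expanding via [a, b] = ab - ba: 4 signed words (2^2 = 4).
Words beginning with u1 determine it all:
  from u1u2u3, sign -1: term -[[u1, u2], u3]
  from u1u3u2, sign +1: term +[[u1, u3], u2]


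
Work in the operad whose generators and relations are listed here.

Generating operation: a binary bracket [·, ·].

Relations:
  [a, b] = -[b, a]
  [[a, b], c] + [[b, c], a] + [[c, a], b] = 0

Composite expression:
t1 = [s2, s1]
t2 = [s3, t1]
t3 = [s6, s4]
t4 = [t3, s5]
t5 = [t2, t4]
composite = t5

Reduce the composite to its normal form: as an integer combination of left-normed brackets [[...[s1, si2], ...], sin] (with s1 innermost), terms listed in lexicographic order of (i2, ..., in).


-[[[[[s1, s2], s3], s4], s6], s5] + [[[[[s1, s2], s3], s5], s4], s6] - [[[[[s1, s2], s3], s5], s6], s4] + [[[[[s1, s2], s3], s6], s4], s5]

Expand each bracket as ab - ba; the s1-initial words give the coefficients.
Composite bracket: [[s3, [s2, s1]], [[s6, s4], s5]]
Applying ab - ba throughout gives 32 signed words (2^5 = 32).
Only words starting with s1 matter:
  s1s2s3s4s6s5 (sign -1) contributes -[[[[[s1, s2], s3], s4], s6], s5]
  s1s2s3s5s4s6 (sign +1) contributes +[[[[[s1, s2], s3], s5], s4], s6]
  s1s2s3s5s6s4 (sign -1) contributes -[[[[[s1, s2], s3], s5], s6], s4]
  s1s2s3s6s4s5 (sign +1) contributes +[[[[[s1, s2], s3], s6], s4], s5]


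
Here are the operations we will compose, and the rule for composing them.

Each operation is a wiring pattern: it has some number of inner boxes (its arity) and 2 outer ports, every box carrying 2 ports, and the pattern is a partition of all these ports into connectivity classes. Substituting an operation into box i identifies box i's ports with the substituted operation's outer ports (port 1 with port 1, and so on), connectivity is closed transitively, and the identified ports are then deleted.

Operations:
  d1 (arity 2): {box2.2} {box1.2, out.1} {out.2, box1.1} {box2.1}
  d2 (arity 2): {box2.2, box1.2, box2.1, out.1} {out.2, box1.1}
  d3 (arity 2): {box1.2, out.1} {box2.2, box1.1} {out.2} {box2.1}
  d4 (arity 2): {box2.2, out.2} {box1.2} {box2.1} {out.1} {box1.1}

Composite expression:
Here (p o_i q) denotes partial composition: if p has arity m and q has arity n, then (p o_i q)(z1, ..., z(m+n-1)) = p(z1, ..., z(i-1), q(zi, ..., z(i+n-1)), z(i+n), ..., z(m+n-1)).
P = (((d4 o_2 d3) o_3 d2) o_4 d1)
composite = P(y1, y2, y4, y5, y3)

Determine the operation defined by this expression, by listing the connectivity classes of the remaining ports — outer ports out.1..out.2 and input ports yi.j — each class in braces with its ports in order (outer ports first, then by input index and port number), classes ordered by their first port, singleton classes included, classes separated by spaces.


After gluing at d4, chains via deleted ports link the y-ports.
through d1, on inputs (y5, y3): {out.1, y5.2} {out.2, y5.1} {y3.1} {y3.2} (out.j = stage outer ports)
through d2, on inputs (y4, y5, y3): {out.1, y4.2, y5.1, y5.2} {out.2, y4.1} {y3.1} {y3.2} (out.j = stage outer ports)
through d3, on inputs (y2, y4, y5, y3): {out.1, y2.2} {out.2} {y2.1, y4.1} {y3.1} {y3.2} {y4.2, y5.1, y5.2} (out.j = stage outer ports)
through d4, on inputs (y1, y2, y4, y5, y3): {out.1} {out.2} {y1.1} {y1.2} {y2.1, y4.1} {y2.2} {y3.1} {y3.2} {y4.2, y5.1, y5.2} (out.j = stage outer ports)

{out.1} {out.2} {y1.1} {y1.2} {y2.1, y4.1} {y2.2} {y3.1} {y3.2} {y4.2, y5.1, y5.2}


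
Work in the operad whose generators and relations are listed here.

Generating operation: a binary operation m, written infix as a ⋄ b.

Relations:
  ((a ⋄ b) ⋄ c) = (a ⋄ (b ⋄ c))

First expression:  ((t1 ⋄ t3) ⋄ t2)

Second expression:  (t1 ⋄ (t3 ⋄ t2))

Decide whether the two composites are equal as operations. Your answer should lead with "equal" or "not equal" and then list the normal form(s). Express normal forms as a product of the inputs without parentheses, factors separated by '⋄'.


equal — both sides give t1 ⋄ t3 ⋄ t2

In normal form, the first expression is t1 ⋄ t3 ⋄ t2
In normal form, the second expression is t1 ⋄ t3 ⋄ t2
Same normal form: equal.


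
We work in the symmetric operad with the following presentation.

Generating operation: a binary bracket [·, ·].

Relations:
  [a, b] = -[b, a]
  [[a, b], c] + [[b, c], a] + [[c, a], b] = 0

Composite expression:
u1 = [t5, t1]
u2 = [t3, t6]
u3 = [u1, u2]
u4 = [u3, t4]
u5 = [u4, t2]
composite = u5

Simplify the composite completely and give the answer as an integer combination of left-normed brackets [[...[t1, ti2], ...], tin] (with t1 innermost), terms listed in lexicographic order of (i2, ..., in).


-[[[[[t1, t5], t3], t6], t4], t2] + [[[[[t1, t5], t6], t3], t4], t2]

Skip Jacobi rewriting: expand, keep t1-initial words, read off terms.
Composite bracket: [[[[t5, t1], [t3, t6]], t4], t2]
Each bracket splits as ab - ba, giving 32 signed words (2^5 = 32).
Coefficients come from the t1-initial words:
  the word t1t5t3t6t4t2 carries sign -1 and contributes -[[[[[t1, t5], t3], t6], t4], t2]
  the word t1t5t6t3t4t2 carries sign +1 and contributes +[[[[[t1, t5], t6], t3], t4], t2]


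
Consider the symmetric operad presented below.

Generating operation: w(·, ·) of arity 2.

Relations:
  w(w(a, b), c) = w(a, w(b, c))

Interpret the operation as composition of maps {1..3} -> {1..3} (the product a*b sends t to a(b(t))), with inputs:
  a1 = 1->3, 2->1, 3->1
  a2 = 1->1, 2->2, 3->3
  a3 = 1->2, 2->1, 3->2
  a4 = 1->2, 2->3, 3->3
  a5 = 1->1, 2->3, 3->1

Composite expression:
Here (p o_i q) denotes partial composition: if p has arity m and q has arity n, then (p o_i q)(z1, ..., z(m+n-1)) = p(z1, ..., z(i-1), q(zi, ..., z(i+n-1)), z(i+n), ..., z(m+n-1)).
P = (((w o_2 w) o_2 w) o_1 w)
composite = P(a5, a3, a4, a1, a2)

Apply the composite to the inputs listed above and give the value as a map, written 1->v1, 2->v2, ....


w(a5, a3) = 1->3, 2->1, 3->3
w(a4, a1) = 1->3, 2->2, 3->2
w(w(a4, a1), a2) = 1->3, 2->2, 3->2
w(w(a5, a3), w(w(a4, a1), a2)) = 1->3, 2->1, 3->1

1->3, 2->1, 3->1


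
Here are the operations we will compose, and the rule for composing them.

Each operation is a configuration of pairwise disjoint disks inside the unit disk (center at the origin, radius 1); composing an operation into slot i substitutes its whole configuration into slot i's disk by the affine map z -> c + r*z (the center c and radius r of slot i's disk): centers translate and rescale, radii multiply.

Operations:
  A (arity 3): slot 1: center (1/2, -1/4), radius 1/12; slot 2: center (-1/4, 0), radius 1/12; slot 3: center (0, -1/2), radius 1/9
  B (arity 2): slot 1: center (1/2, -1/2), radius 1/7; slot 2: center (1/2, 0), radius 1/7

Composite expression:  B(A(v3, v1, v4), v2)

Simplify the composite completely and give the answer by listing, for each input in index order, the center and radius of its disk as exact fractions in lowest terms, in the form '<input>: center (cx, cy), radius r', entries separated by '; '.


v1: center (13/28, -1/2), radius 1/84; v2: center (1/2, 0), radius 1/7; v3: center (4/7, -15/28), radius 1/84; v4: center (1/2, -4/7), radius 1/63

Each v-disk chains the slot maps above it in B; radii multiply.
for v3, the 2-step affine chain lands on center (4/7, -15/28), radius 1/84
for v1, the 2-step affine chain lands on center (13/28, -1/2), radius 1/84
for v4, the 2-step affine chain lands on center (1/2, -4/7), radius 1/63
for v2, the 1-step affine chain lands on center (1/2, 0), radius 1/7


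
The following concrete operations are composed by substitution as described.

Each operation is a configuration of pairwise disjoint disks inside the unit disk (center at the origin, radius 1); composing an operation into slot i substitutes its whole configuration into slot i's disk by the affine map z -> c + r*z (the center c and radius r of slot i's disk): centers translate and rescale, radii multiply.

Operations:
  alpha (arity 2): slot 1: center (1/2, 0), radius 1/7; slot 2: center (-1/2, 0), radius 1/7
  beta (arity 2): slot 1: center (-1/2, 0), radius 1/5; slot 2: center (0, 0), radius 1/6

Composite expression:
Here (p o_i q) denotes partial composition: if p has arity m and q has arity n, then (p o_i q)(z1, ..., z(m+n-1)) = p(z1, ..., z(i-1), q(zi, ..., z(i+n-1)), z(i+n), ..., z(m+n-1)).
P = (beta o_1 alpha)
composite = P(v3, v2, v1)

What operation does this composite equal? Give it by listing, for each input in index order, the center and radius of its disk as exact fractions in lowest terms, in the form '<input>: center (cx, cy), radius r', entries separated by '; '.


v1: center (0, 0), radius 1/6; v2: center (-3/5, 0), radius 1/35; v3: center (-2/5, 0), radius 1/35
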